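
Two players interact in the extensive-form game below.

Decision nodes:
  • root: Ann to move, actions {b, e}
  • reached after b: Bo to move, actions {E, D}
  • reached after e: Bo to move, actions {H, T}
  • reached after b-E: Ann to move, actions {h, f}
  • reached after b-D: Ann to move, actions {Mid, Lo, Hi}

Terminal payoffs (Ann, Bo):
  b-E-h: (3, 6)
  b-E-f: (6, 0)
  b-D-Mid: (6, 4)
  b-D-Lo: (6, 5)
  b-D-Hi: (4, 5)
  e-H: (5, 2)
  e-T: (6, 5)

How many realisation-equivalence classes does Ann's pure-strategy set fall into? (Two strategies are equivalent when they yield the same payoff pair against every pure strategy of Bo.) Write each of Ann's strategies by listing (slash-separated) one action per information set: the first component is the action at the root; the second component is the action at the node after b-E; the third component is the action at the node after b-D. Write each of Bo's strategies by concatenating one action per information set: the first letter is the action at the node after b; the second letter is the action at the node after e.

7

Ann has 12 pure strategies: b/h/Mid, b/h/Lo, b/h/Hi, b/f/Mid, b/f/Lo, b/f/Hi, e/h/Mid, e/h/Lo, e/h/Hi, e/f/Mid, e/f/Lo, e/f/Hi. Columns: EH, ET, DH, DT.
{b/h/Mid} → row (3,6) (3,6) (6,4) (6,4)
{b/h/Lo} → row (3,6) (3,6) (6,5) (6,5)
{b/h/Hi} → row (3,6) (3,6) (4,5) (4,5)
{b/f/Mid} → row (6,0) (6,0) (6,4) (6,4)
{b/f/Lo} → row (6,0) (6,0) (6,5) (6,5)
{b/f/Hi} → row (6,0) (6,0) (4,5) (4,5)
{e/h/Mid, e/h/Lo, e/h/Hi, e/f/Mid, e/f/Lo, e/f/Hi} → row (5,2) (6,5) (5,2) (6,5)
That's 7 distinct rows out of 12 strategies.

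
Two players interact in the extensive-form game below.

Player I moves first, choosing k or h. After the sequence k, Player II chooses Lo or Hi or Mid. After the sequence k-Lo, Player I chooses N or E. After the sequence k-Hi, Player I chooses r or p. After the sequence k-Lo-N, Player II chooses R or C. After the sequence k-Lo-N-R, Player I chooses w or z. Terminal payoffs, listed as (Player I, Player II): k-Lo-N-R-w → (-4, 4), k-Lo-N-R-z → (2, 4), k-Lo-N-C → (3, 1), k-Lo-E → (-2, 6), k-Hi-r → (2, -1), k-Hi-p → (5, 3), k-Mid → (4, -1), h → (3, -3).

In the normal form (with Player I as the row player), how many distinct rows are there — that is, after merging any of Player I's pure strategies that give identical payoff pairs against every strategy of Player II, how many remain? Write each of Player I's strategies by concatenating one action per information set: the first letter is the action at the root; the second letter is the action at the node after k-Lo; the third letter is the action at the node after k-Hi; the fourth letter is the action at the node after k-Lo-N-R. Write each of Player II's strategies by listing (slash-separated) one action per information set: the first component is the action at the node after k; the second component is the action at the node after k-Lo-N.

Player I has 16 pure strategies: kNrw, kNrz, kNpw, kNpz, kErw, kErz, kEpw, kEpz, hNrw, hNrz, hNpw, hNpz, hErw, hErz, hEpw, hEpz. Columns: Lo/R, Lo/C, Hi/R, Hi/C, Mid/R, Mid/C.
{kNrw} → row (-4,4) (3,1) (2,-1) (2,-1) (4,-1) (4,-1)
{kNrz} → row (2,4) (3,1) (2,-1) (2,-1) (4,-1) (4,-1)
{kNpw} → row (-4,4) (3,1) (5,3) (5,3) (4,-1) (4,-1)
{kNpz} → row (2,4) (3,1) (5,3) (5,3) (4,-1) (4,-1)
{kErw, kErz} → row (-2,6) (-2,6) (2,-1) (2,-1) (4,-1) (4,-1)
{kEpw, kEpz} → row (-2,6) (-2,6) (5,3) (5,3) (4,-1) (4,-1)
{hNrw, hNrz, hNpw, hNpz, hErw, hErz, hEpw, hEpz} → row (3,-3) (3,-3) (3,-3) (3,-3) (3,-3) (3,-3)
That's 7 distinct rows out of 16 strategies.

7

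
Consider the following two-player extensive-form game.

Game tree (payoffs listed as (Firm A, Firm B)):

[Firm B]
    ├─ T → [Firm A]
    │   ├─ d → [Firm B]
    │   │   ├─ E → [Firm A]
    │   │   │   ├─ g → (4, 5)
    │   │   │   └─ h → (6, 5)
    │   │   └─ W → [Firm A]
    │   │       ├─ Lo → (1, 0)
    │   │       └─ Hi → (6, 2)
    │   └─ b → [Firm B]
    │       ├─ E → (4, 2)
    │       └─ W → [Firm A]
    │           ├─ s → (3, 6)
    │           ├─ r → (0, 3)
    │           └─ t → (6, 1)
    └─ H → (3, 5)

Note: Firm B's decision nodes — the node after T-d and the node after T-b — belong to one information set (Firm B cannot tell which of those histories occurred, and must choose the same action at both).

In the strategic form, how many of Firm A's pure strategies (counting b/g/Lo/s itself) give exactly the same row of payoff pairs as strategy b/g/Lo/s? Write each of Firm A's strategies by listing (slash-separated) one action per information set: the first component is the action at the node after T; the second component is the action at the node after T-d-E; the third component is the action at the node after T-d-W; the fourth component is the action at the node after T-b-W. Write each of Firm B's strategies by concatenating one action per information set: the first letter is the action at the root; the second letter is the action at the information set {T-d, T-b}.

Row for b/g/Lo/s (columns TE, TW, HE, HW): (4,2) (3,6) (3,5) (3,5).
Under b/g/Lo/s, Firm A's choice at the node after T-d-E and at the node after T-d-W can never be reached regardless of what Firm B does, so varying those choices leaves every outcome unchanged.
Holding the reachable choices fixed and varying the unreachable ones freely already gives 2 × 2 = 4 equivalent strategies.
No other strategy reproduces this row, so those 4 are the full class: b/g/Lo/s, b/g/Hi/s, b/h/Lo/s, b/h/Hi/s.

4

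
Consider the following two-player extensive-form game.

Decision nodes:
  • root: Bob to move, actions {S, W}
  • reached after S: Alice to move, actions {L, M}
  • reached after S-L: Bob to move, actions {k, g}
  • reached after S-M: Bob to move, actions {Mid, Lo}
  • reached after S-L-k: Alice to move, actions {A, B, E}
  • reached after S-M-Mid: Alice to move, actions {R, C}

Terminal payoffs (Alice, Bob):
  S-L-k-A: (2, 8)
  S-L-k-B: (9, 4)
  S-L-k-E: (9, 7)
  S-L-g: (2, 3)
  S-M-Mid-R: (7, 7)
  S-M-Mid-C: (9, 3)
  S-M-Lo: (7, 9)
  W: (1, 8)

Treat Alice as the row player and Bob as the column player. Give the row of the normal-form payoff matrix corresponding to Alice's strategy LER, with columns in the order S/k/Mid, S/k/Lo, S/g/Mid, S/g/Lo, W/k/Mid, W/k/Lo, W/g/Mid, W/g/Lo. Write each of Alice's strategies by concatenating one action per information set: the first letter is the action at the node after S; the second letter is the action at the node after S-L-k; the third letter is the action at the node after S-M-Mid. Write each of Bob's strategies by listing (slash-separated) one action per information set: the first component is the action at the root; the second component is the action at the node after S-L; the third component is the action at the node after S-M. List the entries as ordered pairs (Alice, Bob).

vs S/k/Mid: Bob plays S → Alice plays L at [S] → Bob plays k at [S-L] → Alice plays E at [S-L-k] → (9, 7)
vs S/k/Lo: Bob plays S → Alice plays L at [S] → Bob plays k at [S-L] → Alice plays E at [S-L-k] → (9, 7)
vs S/g/Mid: Bob plays S → Alice plays L at [S] → Bob plays g at [S-L] → (2, 3)
vs S/g/Lo: Bob plays S → Alice plays L at [S] → Bob plays g at [S-L] → (2, 3)
vs W/k/Mid: Bob plays W → (1, 8)
vs W/k/Lo: Bob plays W → (1, 8)
vs W/g/Mid: Bob plays W → (1, 8)
vs W/g/Lo: Bob plays W → (1, 8)

(9,7) (9,7) (2,3) (2,3) (1,8) (1,8) (1,8) (1,8)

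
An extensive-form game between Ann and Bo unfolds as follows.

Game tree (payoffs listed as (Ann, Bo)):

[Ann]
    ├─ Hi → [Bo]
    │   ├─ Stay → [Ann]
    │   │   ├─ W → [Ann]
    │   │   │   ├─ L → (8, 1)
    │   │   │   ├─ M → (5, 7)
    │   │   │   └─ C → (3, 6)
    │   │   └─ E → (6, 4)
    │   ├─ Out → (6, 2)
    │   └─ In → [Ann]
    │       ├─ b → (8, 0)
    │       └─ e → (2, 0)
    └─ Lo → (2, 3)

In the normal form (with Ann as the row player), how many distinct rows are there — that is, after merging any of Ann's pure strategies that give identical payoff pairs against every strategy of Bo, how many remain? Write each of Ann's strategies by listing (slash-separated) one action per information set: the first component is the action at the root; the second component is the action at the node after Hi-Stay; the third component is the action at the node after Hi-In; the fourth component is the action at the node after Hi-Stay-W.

Ann has 24 pure strategies: Hi/W/b/L, Hi/W/b/M, Hi/W/b/C, Hi/W/e/L, Hi/W/e/M, Hi/W/e/C, Hi/E/b/L, Hi/E/b/M, Hi/E/b/C, Hi/E/e/L, Hi/E/e/M, Hi/E/e/C, Lo/W/b/L, Lo/W/b/M, Lo/W/b/C, Lo/W/e/L, Lo/W/e/M, Lo/W/e/C, Lo/E/b/L, Lo/E/b/M, Lo/E/b/C, Lo/E/e/L, Lo/E/e/M, Lo/E/e/C. Columns: Stay, Out, In.
{Hi/W/b/L} → row (8,1) (6,2) (8,0)
{Hi/W/b/M} → row (5,7) (6,2) (8,0)
{Hi/W/b/C} → row (3,6) (6,2) (8,0)
{Hi/W/e/L} → row (8,1) (6,2) (2,0)
{Hi/W/e/M} → row (5,7) (6,2) (2,0)
{Hi/W/e/C} → row (3,6) (6,2) (2,0)
{Hi/E/b/L, Hi/E/b/M, Hi/E/b/C} → row (6,4) (6,2) (8,0)
{Hi/E/e/L, Hi/E/e/M, Hi/E/e/C} → row (6,4) (6,2) (2,0)
{Lo/W/b/L, Lo/W/b/M, Lo/W/b/C, Lo/W/e/L, Lo/W/e/M, Lo/W/e/C, Lo/E/b/L, Lo/E/b/M, Lo/E/b/C, Lo/E/e/L, Lo/E/e/M, Lo/E/e/C} → row (2,3) (2,3) (2,3)
That's 9 distinct rows out of 24 strategies.

9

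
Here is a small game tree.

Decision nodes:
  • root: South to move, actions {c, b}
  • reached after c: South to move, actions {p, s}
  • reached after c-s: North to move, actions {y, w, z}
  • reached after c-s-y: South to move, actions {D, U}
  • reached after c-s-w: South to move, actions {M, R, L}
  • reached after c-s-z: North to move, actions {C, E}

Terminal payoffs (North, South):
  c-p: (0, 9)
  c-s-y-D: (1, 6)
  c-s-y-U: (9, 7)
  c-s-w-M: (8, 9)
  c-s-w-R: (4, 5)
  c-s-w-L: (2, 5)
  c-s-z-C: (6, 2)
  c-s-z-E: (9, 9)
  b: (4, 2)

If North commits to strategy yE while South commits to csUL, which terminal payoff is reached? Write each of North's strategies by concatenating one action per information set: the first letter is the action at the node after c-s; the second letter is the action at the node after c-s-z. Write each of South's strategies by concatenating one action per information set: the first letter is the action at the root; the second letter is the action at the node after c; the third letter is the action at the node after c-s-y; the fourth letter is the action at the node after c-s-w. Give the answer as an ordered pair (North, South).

(9, 7)

Trace the play path from the root:
  South plays c
  South plays s at [c]
  North plays y at [c-s]
  South plays U at [c-s-y]
→ terminal payoff (9, 7).
(North's choice at the node after c-s-z is never reached on this path, so it doesn't affect the outcome.)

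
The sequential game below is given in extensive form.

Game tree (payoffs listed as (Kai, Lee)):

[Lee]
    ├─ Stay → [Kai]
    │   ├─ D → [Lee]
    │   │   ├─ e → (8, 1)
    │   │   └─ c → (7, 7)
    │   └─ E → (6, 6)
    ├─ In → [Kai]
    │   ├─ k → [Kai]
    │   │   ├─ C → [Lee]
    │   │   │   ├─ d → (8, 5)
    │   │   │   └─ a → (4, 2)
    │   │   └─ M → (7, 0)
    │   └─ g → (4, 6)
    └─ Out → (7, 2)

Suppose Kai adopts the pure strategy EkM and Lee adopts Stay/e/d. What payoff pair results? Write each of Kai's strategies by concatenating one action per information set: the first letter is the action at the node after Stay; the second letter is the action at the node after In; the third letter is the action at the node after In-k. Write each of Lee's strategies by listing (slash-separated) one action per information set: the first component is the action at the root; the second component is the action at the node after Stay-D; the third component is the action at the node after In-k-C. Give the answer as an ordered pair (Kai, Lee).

Trace the play path from the root:
  Lee plays Stay
  Kai plays E at [Stay]
→ terminal payoff (6, 6).
(Kai's choice at the node after In is never reached on this path, so it doesn't affect the outcome.)

(6, 6)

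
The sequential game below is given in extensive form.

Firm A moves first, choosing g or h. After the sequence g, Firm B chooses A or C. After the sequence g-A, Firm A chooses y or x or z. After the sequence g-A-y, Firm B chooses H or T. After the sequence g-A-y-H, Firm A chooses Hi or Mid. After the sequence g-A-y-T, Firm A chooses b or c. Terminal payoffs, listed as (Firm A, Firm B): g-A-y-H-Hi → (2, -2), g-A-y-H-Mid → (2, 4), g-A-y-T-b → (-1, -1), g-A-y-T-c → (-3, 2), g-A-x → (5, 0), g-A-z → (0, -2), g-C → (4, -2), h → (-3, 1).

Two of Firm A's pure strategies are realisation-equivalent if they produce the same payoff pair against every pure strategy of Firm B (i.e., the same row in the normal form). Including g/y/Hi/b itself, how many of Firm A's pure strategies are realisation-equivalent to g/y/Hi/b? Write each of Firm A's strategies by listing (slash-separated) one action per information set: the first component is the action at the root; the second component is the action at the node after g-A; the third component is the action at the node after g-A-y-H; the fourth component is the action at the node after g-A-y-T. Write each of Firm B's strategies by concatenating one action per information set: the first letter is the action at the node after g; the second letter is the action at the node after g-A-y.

Row for g/y/Hi/b (columns AH, AT, CH, CT): (2,-2) (-1,-1) (4,-2) (4,-2).
Every one of Firm A's information sets is on the play path for some reply by Firm B when Firm A follows g/y/Hi/b.
Changing the action at any of them therefore changes at least one column, so only g/y/Hi/b itself gives this row.

1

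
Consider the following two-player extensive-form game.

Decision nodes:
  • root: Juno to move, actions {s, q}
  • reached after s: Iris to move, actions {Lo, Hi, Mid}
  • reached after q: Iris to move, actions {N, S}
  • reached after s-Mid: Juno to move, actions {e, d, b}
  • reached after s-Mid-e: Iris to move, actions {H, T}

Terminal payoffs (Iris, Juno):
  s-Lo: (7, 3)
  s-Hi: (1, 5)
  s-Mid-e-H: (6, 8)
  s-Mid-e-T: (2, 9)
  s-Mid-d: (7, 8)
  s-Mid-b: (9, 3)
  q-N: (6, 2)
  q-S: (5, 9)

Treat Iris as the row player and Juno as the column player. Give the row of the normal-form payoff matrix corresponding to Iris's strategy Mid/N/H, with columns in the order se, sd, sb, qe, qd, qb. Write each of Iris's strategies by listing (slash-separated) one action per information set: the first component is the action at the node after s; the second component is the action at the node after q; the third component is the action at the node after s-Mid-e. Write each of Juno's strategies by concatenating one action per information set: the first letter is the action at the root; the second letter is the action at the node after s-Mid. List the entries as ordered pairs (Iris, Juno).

vs se: Juno plays s → Iris plays Mid at [s] → Juno plays e at [s-Mid] → Iris plays H at [s-Mid-e] → (6, 8)
vs sd: Juno plays s → Iris plays Mid at [s] → Juno plays d at [s-Mid] → (7, 8)
vs sb: Juno plays s → Iris plays Mid at [s] → Juno plays b at [s-Mid] → (9, 3)
vs qe: Juno plays q → Iris plays N at [q] → (6, 2)
vs qd: Juno plays q → Iris plays N at [q] → (6, 2)
vs qb: Juno plays q → Iris plays N at [q] → (6, 2)

(6,8) (7,8) (9,3) (6,2) (6,2) (6,2)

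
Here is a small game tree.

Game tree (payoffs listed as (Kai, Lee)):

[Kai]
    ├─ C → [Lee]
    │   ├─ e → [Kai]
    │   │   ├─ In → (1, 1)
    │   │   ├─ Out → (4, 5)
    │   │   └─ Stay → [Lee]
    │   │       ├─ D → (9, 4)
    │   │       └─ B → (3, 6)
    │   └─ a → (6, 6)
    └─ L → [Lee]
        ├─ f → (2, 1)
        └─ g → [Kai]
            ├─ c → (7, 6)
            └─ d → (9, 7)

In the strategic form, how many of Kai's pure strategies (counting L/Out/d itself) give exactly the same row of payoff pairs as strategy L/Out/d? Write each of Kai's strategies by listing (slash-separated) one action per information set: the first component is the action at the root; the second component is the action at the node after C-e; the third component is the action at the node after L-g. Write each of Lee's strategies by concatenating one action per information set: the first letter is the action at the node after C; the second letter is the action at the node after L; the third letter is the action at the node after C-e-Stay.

Row for L/Out/d (columns efD, efB, egD, egB, afD, afB, agD, agB): (2,1) (2,1) (9,7) (9,7) (2,1) (2,1) (9,7) (9,7).
Under L/Out/d, Kai's choice at the node after C-e can never be reached regardless of what Lee does, so varying those choices leaves every outcome unchanged.
Holding the reachable choices fixed and varying the unreachable one freely already gives 3 equivalent strategies.
No other strategy reproduces this row, so those 3 are the full class: L/In/d, L/Out/d, L/Stay/d.

3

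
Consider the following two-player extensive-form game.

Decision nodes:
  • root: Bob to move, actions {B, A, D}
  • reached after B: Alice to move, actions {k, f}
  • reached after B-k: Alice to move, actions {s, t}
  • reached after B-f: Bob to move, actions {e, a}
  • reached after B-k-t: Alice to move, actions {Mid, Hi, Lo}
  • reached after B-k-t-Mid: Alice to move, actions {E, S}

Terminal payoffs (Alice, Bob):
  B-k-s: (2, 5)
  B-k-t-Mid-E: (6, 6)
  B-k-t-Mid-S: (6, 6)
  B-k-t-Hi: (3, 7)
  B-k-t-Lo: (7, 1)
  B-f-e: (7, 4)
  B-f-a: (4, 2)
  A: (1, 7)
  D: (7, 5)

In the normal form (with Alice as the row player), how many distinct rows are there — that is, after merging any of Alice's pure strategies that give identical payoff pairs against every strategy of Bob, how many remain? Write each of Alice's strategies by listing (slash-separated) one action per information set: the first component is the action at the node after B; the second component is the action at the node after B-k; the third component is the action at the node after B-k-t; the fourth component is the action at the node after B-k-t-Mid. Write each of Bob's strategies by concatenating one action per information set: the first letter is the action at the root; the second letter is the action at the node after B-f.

Alice has 24 pure strategies: k/s/Mid/E, k/s/Mid/S, k/s/Hi/E, k/s/Hi/S, k/s/Lo/E, k/s/Lo/S, k/t/Mid/E, k/t/Mid/S, k/t/Hi/E, k/t/Hi/S, k/t/Lo/E, k/t/Lo/S, f/s/Mid/E, f/s/Mid/S, f/s/Hi/E, f/s/Hi/S, f/s/Lo/E, f/s/Lo/S, f/t/Mid/E, f/t/Mid/S, f/t/Hi/E, f/t/Hi/S, f/t/Lo/E, f/t/Lo/S. Columns: Be, Ba, Ae, Aa, De, Da.
{k/s/Mid/E, k/s/Mid/S, k/s/Hi/E, k/s/Hi/S, k/s/Lo/E, k/s/Lo/S} → row (2,5) (2,5) (1,7) (1,7) (7,5) (7,5)
{k/t/Mid/E, k/t/Mid/S} → row (6,6) (6,6) (1,7) (1,7) (7,5) (7,5)
{k/t/Hi/E, k/t/Hi/S} → row (3,7) (3,7) (1,7) (1,7) (7,5) (7,5)
{k/t/Lo/E, k/t/Lo/S} → row (7,1) (7,1) (1,7) (1,7) (7,5) (7,5)
{f/s/Mid/E, f/s/Mid/S, f/s/Hi/E, f/s/Hi/S, f/s/Lo/E, f/s/Lo/S, f/t/Mid/E, f/t/Mid/S, f/t/Hi/E, f/t/Hi/S, f/t/Lo/E, f/t/Lo/S} → row (7,4) (4,2) (1,7) (1,7) (7,5) (7,5)
That's 5 distinct rows out of 24 strategies.

5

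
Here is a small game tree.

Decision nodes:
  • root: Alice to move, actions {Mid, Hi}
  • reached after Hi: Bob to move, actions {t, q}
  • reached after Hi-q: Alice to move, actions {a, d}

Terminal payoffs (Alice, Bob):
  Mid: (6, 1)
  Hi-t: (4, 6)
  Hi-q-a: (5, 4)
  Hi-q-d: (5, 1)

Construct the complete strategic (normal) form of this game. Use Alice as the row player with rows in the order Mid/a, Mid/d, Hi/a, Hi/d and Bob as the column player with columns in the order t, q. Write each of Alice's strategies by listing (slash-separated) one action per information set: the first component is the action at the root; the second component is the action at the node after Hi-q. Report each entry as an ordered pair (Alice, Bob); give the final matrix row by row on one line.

Row Mid/a: t→(6,1), q→(6,1)
Row Mid/d: t→(6,1), q→(6,1)
Row Hi/a: t→(4,6), q→(5,4)
Row Hi/d: t→(4,6), q→(5,1)

Mid/a: (6,1) (6,1) | Mid/d: (6,1) (6,1) | Hi/a: (4,6) (5,4) | Hi/d: (4,6) (5,1)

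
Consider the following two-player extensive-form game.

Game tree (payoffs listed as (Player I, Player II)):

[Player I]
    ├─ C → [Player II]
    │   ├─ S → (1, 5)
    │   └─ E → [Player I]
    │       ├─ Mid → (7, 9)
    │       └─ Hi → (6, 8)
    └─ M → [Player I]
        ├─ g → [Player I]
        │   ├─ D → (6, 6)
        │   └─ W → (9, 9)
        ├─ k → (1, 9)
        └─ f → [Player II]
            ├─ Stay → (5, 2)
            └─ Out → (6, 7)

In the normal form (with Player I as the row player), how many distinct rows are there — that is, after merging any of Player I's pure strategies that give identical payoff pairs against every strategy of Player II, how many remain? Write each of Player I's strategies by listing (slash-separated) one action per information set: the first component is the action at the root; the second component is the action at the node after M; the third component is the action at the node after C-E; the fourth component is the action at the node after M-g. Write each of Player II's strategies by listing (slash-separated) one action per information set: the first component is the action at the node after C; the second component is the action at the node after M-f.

Player I has 24 pure strategies: C/g/Mid/D, C/g/Mid/W, C/g/Hi/D, C/g/Hi/W, C/k/Mid/D, C/k/Mid/W, C/k/Hi/D, C/k/Hi/W, C/f/Mid/D, C/f/Mid/W, C/f/Hi/D, C/f/Hi/W, M/g/Mid/D, M/g/Mid/W, M/g/Hi/D, M/g/Hi/W, M/k/Mid/D, M/k/Mid/W, M/k/Hi/D, M/k/Hi/W, M/f/Mid/D, M/f/Mid/W, M/f/Hi/D, M/f/Hi/W. Columns: S/Stay, S/Out, E/Stay, E/Out.
{C/g/Mid/D, C/g/Mid/W, C/k/Mid/D, C/k/Mid/W, C/f/Mid/D, C/f/Mid/W} → row (1,5) (1,5) (7,9) (7,9)
{C/g/Hi/D, C/g/Hi/W, C/k/Hi/D, C/k/Hi/W, C/f/Hi/D, C/f/Hi/W} → row (1,5) (1,5) (6,8) (6,8)
{M/g/Mid/D, M/g/Hi/D} → row (6,6) (6,6) (6,6) (6,6)
{M/g/Mid/W, M/g/Hi/W} → row (9,9) (9,9) (9,9) (9,9)
{M/k/Mid/D, M/k/Mid/W, M/k/Hi/D, M/k/Hi/W} → row (1,9) (1,9) (1,9) (1,9)
{M/f/Mid/D, M/f/Mid/W, M/f/Hi/D, M/f/Hi/W} → row (5,2) (6,7) (5,2) (6,7)
That's 6 distinct rows out of 24 strategies.

6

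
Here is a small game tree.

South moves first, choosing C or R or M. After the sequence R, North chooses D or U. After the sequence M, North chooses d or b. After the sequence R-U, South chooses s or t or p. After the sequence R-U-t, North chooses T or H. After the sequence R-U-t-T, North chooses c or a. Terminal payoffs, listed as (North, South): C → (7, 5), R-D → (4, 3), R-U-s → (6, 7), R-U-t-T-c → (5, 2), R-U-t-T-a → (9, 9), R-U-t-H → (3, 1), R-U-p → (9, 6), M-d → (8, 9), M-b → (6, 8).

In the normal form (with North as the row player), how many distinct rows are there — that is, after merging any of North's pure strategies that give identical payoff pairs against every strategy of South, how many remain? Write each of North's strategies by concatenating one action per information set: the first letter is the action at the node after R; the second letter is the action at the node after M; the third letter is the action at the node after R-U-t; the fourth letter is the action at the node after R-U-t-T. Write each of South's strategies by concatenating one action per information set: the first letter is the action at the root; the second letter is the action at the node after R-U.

North has 16 pure strategies: DdTc, DdTa, DdHc, DdHa, DbTc, DbTa, DbHc, DbHa, UdTc, UdTa, UdHc, UdHa, UbTc, UbTa, UbHc, UbHa. Columns: Cs, Ct, Cp, Rs, Rt, Rp, Ms, Mt, Mp.
{DdTc, DdTa, DdHc, DdHa} → row (7,5) (7,5) (7,5) (4,3) (4,3) (4,3) (8,9) (8,9) (8,9)
{DbTc, DbTa, DbHc, DbHa} → row (7,5) (7,5) (7,5) (4,3) (4,3) (4,3) (6,8) (6,8) (6,8)
{UdTc} → row (7,5) (7,5) (7,5) (6,7) (5,2) (9,6) (8,9) (8,9) (8,9)
{UdTa} → row (7,5) (7,5) (7,5) (6,7) (9,9) (9,6) (8,9) (8,9) (8,9)
{UdHc, UdHa} → row (7,5) (7,5) (7,5) (6,7) (3,1) (9,6) (8,9) (8,9) (8,9)
{UbTc} → row (7,5) (7,5) (7,5) (6,7) (5,2) (9,6) (6,8) (6,8) (6,8)
{UbTa} → row (7,5) (7,5) (7,5) (6,7) (9,9) (9,6) (6,8) (6,8) (6,8)
{UbHc, UbHa} → row (7,5) (7,5) (7,5) (6,7) (3,1) (9,6) (6,8) (6,8) (6,8)
That's 8 distinct rows out of 16 strategies.

8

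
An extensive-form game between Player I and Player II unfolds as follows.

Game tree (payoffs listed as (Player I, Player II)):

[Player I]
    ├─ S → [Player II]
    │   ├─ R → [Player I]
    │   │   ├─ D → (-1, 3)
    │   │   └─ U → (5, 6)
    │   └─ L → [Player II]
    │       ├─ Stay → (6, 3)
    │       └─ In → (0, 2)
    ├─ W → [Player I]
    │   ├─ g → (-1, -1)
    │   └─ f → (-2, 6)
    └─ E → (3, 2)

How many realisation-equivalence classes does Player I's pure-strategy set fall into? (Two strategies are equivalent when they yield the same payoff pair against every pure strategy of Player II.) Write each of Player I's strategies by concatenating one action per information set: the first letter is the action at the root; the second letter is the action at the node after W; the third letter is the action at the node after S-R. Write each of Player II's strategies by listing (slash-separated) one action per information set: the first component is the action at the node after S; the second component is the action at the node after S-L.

5

Player I has 12 pure strategies: SgD, SgU, SfD, SfU, WgD, WgU, WfD, WfU, EgD, EgU, EfD, EfU. Columns: R/Stay, R/In, L/Stay, L/In.
{SgD, SfD} → row (-1,3) (-1,3) (6,3) (0,2)
{SgU, SfU} → row (5,6) (5,6) (6,3) (0,2)
{WgD, WgU} → row (-1,-1) (-1,-1) (-1,-1) (-1,-1)
{WfD, WfU} → row (-2,6) (-2,6) (-2,6) (-2,6)
{EgD, EgU, EfD, EfU} → row (3,2) (3,2) (3,2) (3,2)
That's 5 distinct rows out of 12 strategies.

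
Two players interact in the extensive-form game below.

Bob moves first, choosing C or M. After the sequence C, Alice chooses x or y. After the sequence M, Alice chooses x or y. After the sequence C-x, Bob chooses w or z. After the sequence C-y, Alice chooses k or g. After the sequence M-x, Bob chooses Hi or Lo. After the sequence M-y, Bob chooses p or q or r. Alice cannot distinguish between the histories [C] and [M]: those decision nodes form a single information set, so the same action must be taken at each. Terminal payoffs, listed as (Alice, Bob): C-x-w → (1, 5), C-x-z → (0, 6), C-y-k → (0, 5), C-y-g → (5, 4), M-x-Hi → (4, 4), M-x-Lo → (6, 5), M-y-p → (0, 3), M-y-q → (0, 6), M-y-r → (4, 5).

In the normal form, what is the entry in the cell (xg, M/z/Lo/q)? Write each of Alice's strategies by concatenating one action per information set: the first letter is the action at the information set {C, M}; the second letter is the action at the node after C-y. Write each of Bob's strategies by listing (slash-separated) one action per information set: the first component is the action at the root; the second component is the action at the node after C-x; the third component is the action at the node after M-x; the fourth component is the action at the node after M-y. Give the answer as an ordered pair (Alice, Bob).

(6, 5)

Trace the play path from the root:
  Bob plays M
  Alice plays x at [M]
  Bob plays Lo at [M-x]
→ terminal payoff (6, 5).
(Alice's choice at the node after C-y is never reached on this path, so it doesn't affect the outcome.)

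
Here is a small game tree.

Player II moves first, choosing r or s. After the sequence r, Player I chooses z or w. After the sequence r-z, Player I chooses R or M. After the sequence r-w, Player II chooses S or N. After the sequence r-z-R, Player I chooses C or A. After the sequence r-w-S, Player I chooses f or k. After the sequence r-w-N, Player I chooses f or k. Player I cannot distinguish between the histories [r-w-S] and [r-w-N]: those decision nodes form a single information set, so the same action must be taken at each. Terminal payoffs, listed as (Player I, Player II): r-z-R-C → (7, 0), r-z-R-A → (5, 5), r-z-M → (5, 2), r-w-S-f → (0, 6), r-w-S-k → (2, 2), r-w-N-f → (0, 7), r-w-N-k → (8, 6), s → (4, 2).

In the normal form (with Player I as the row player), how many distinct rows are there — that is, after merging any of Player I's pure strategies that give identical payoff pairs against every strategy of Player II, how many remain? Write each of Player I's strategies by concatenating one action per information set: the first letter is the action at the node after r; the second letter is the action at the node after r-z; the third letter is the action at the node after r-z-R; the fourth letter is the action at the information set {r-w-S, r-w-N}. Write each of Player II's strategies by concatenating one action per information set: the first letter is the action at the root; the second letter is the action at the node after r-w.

Player I has 16 pure strategies: zRCf, zRCk, zRAf, zRAk, zMCf, zMCk, zMAf, zMAk, wRCf, wRCk, wRAf, wRAk, wMCf, wMCk, wMAf, wMAk. Columns: rS, rN, sS, sN.
{zRCf, zRCk} → row (7,0) (7,0) (4,2) (4,2)
{zRAf, zRAk} → row (5,5) (5,5) (4,2) (4,2)
{zMCf, zMCk, zMAf, zMAk} → row (5,2) (5,2) (4,2) (4,2)
{wRCf, wRAf, wMCf, wMAf} → row (0,6) (0,7) (4,2) (4,2)
{wRCk, wRAk, wMCk, wMAk} → row (2,2) (8,6) (4,2) (4,2)
That's 5 distinct rows out of 16 strategies.

5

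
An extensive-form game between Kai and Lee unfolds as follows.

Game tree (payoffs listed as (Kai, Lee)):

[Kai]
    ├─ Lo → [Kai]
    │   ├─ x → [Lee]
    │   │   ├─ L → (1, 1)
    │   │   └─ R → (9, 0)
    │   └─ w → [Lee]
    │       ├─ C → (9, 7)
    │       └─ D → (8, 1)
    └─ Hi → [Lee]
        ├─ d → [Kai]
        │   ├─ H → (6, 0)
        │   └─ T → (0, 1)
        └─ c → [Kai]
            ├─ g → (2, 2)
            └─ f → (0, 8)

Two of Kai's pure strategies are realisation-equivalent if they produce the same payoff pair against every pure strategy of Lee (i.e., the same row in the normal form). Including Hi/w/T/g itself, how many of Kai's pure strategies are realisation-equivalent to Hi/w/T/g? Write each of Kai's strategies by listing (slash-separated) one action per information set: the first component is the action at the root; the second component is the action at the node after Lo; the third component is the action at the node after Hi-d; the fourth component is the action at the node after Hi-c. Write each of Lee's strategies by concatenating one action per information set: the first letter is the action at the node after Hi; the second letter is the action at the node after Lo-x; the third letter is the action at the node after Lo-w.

2

Row for Hi/w/T/g (columns dLC, dLD, dRC, dRD, cLC, cLD, cRC, cRD): (0,1) (0,1) (0,1) (0,1) (2,2) (2,2) (2,2) (2,2).
Under Hi/w/T/g, Kai's choice at the node after Lo can never be reached regardless of what Lee does, so varying those choices leaves every outcome unchanged.
Holding the reachable choices fixed and varying the unreachable one freely already gives 2 equivalent strategies.
No other strategy reproduces this row, so those 2 are the full class: Hi/x/T/g, Hi/w/T/g.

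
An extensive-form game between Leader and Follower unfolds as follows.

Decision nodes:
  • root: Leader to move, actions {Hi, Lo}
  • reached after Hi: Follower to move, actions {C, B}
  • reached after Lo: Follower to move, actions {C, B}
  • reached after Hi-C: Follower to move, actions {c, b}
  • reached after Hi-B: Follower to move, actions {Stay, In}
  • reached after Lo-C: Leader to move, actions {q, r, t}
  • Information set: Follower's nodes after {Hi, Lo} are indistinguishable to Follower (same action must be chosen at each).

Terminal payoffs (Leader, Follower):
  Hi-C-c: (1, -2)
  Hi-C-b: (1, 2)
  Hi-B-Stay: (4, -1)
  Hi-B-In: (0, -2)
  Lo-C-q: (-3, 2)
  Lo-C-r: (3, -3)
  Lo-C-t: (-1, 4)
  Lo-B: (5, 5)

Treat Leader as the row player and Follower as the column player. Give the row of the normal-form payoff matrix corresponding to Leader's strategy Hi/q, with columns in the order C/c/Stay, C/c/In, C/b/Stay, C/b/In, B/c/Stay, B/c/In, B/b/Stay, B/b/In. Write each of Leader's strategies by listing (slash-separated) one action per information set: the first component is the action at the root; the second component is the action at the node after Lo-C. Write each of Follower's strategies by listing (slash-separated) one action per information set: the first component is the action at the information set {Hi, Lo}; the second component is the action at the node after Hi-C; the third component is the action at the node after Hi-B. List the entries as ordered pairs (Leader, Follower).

vs C/c/Stay: Leader plays Hi → Follower plays C at [Hi] → Follower plays c at [Hi-C] → (1, -2)
vs C/c/In: Leader plays Hi → Follower plays C at [Hi] → Follower plays c at [Hi-C] → (1, -2)
vs C/b/Stay: Leader plays Hi → Follower plays C at [Hi] → Follower plays b at [Hi-C] → (1, 2)
vs C/b/In: Leader plays Hi → Follower plays C at [Hi] → Follower plays b at [Hi-C] → (1, 2)
vs B/c/Stay: Leader plays Hi → Follower plays B at [Hi] → Follower plays Stay at [Hi-B] → (4, -1)
vs B/c/In: Leader plays Hi → Follower plays B at [Hi] → Follower plays In at [Hi-B] → (0, -2)
vs B/b/Stay: Leader plays Hi → Follower plays B at [Hi] → Follower plays Stay at [Hi-B] → (4, -1)
vs B/b/In: Leader plays Hi → Follower plays B at [Hi] → Follower plays In at [Hi-B] → (0, -2)

(1,-2) (1,-2) (1,2) (1,2) (4,-1) (0,-2) (4,-1) (0,-2)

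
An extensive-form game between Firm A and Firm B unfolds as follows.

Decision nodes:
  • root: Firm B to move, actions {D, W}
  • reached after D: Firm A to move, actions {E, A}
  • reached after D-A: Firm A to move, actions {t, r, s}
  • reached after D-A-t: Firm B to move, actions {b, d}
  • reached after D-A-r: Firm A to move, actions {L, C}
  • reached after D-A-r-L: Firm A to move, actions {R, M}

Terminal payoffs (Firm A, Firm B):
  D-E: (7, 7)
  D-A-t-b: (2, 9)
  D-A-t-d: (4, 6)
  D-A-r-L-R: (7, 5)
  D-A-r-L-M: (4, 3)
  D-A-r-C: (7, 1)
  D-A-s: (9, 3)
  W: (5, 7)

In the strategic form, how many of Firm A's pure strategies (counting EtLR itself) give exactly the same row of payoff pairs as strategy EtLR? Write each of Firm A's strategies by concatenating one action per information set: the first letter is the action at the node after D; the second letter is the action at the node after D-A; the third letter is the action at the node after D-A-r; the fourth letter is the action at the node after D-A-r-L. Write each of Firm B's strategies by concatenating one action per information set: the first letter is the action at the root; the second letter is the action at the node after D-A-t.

12

Row for EtLR (columns Db, Dd, Wb, Wd): (7,7) (7,7) (5,7) (5,7).
Under EtLR, Firm A's choice at the node after D-A and at the node after D-A-r and at the node after D-A-r-L can never be reached regardless of what Firm B does, so varying those choices leaves every outcome unchanged.
Holding the reachable choices fixed and varying the unreachable ones freely already gives 3 × 2 × 2 = 12 equivalent strategies.
No other strategy reproduces this row, so those 12 are the full class: EtLR, EtLM, EtCR, EtCM, ErLR, ErLM, ErCR, ErCM, EsLR, EsLM, EsCR, EsCM.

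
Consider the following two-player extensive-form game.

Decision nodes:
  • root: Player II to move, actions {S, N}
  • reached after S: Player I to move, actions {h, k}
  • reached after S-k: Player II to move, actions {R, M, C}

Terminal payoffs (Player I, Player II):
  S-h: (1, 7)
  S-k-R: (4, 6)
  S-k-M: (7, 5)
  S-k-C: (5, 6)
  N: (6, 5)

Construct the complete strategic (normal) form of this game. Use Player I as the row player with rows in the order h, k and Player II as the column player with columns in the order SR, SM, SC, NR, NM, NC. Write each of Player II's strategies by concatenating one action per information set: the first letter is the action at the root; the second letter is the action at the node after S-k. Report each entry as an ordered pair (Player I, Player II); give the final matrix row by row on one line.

h: (1,7) (1,7) (1,7) (6,5) (6,5) (6,5) | k: (4,6) (7,5) (5,6) (6,5) (6,5) (6,5)

Row h: SR→(1,7), SM→(1,7), SC→(1,7), NR→(6,5), NM→(6,5), NC→(6,5)
Row k: SR→(4,6), SM→(7,5), SC→(5,6), NR→(6,5), NM→(6,5), NC→(6,5)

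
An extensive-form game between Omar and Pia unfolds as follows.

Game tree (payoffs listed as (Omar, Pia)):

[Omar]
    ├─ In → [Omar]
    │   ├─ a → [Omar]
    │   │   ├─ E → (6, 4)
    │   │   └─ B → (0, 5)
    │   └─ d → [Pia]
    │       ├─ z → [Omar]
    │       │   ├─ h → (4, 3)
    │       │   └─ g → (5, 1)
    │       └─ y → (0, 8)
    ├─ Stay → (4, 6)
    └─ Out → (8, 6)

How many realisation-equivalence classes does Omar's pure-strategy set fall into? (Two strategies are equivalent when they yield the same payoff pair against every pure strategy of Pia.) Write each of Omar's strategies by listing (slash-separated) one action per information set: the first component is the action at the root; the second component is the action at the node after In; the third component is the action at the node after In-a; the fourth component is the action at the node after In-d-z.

Omar has 24 pure strategies: In/a/E/h, In/a/E/g, In/a/B/h, In/a/B/g, In/d/E/h, In/d/E/g, In/d/B/h, In/d/B/g, Stay/a/E/h, Stay/a/E/g, Stay/a/B/h, Stay/a/B/g, Stay/d/E/h, Stay/d/E/g, Stay/d/B/h, Stay/d/B/g, Out/a/E/h, Out/a/E/g, Out/a/B/h, Out/a/B/g, Out/d/E/h, Out/d/E/g, Out/d/B/h, Out/d/B/g. Columns: z, y.
{In/a/E/h, In/a/E/g} → row (6,4) (6,4)
{In/a/B/h, In/a/B/g} → row (0,5) (0,5)
{In/d/E/h, In/d/B/h} → row (4,3) (0,8)
{In/d/E/g, In/d/B/g} → row (5,1) (0,8)
{Stay/a/E/h, Stay/a/E/g, Stay/a/B/h, Stay/a/B/g, Stay/d/E/h, Stay/d/E/g, Stay/d/B/h, Stay/d/B/g} → row (4,6) (4,6)
{Out/a/E/h, Out/a/E/g, Out/a/B/h, Out/a/B/g, Out/d/E/h, Out/d/E/g, Out/d/B/h, Out/d/B/g} → row (8,6) (8,6)
That's 6 distinct rows out of 24 strategies.

6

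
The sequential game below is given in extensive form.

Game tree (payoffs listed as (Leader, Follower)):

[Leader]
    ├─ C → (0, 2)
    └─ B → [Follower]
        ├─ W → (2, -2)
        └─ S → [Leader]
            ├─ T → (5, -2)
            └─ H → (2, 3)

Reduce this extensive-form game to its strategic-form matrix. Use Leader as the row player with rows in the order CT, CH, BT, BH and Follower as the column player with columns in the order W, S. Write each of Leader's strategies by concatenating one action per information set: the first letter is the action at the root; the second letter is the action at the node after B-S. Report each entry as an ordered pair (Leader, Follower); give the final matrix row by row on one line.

            W        S
  CT    (0,2)    (0,2)
  CH    (0,2)    (0,2)
  BT   (2,-2)   (5,-2)
  BH   (2,-2)    (2,3)

CT: (0,2) (0,2) | CH: (0,2) (0,2) | BT: (2,-2) (5,-2) | BH: (2,-2) (2,3)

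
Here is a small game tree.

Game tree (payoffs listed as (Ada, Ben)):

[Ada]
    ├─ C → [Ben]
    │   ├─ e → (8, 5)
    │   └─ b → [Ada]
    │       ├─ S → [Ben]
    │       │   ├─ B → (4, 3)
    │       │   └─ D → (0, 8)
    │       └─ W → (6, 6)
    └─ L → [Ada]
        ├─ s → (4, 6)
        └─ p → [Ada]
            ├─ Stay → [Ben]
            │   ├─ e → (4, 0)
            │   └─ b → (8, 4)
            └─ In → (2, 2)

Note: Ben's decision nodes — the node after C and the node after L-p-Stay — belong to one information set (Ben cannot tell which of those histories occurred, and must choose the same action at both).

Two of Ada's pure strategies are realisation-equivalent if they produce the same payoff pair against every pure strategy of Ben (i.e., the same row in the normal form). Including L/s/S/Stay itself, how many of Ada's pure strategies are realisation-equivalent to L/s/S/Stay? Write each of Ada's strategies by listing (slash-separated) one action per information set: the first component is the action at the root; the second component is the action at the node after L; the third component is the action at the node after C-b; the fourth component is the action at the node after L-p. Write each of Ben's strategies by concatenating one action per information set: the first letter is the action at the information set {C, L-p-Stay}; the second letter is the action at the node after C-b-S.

4

Row for L/s/S/Stay (columns eB, eD, bB, bD): (4,6) (4,6) (4,6) (4,6).
Under L/s/S/Stay, Ada's choice at the node after C-b and at the node after L-p can never be reached regardless of what Ben does, so varying those choices leaves every outcome unchanged.
Holding the reachable choices fixed and varying the unreachable ones freely already gives 2 × 2 = 4 equivalent strategies.
No other strategy reproduces this row, so those 4 are the full class: L/s/S/Stay, L/s/S/In, L/s/W/Stay, L/s/W/In.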